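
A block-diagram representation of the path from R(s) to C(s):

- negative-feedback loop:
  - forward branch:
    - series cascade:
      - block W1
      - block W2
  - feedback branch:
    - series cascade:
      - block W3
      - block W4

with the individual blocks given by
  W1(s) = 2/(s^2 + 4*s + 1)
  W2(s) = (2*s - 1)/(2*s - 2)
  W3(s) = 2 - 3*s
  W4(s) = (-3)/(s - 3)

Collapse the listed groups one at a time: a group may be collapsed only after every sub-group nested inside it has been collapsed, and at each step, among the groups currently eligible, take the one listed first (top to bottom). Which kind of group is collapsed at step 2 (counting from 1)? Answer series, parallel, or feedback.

Answer: series

Working:
Step 1 - combine W1, W2 in series
Step 2 - multiply W3, W4 (series)
Step 3 - apply the feedback formula to (W1*W2), (W3*W4)
Step 2 collapses a series group.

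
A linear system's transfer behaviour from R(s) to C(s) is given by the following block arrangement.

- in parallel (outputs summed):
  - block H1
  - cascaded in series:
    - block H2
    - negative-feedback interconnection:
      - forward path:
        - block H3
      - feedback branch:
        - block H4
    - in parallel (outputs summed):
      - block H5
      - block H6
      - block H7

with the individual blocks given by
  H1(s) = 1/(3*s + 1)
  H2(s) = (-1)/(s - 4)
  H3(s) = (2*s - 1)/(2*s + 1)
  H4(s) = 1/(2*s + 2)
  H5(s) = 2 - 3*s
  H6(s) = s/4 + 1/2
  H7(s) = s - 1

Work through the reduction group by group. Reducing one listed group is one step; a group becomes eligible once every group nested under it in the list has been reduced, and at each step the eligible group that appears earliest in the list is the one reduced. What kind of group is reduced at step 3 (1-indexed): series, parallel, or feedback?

Step 1: feedback reduction of H3, H4
Step 2: add H5, H6, H7 (parallel)
Step 3: series reduction of H2, [H3/(1+H3*H4)], (H5+H6+H7)
Step 4: sum the parallel branches H1, (H2*[H3/(1+H3*H4)]*(H5+H6+H7))
The group at step 3 is a series group.

Final answer: series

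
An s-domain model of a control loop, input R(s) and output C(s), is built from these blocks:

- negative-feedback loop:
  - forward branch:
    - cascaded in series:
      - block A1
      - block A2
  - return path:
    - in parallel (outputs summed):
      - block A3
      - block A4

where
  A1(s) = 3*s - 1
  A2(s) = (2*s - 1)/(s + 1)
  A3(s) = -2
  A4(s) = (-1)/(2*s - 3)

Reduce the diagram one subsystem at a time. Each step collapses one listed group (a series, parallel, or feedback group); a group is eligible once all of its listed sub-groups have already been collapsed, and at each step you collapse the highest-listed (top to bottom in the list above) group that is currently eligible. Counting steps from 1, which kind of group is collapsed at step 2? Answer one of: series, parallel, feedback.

1. combine A1, A2 in series
2. combine A3, A4 in parallel
3. collapse the loop ((A1*A2) forward, (A3+A4) return)
The group at step 2 is a parallel group.

Hence the answer: parallel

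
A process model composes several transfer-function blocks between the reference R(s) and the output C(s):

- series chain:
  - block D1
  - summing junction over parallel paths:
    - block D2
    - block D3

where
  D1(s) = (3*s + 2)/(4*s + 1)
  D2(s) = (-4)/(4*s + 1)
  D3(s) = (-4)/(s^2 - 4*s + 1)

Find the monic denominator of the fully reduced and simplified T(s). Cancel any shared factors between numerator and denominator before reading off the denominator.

1. add D2, D3 (parallel): (-4*s^2 - 8)/(4*s^3 - 15*s^2 + 1)
2. cascade D1, (D2+D3): (-12*s^3 - 8*s^2 - 24*s - 16)/(16*s^4 - 56*s^3 - 15*s^2 + 4*s + 1)
The result of step 2 is T(s) in lowest terms. Its denominator has leading coefficient 16; dividing the denominator through by 16 makes it monic.

Final answer: s^4 - 7*s^3/2 - 15*s^2/16 + s/4 + 1/16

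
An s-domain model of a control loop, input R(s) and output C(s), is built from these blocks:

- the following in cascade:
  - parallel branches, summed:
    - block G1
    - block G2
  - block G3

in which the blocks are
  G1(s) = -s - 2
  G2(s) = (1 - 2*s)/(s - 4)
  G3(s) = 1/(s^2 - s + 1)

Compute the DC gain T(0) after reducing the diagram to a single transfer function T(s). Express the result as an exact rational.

First reduce the diagram to T(s).

Step 1 - combine G1, G2 in parallel, giving (9 - s^2)/(s - 4)
Step 2 - combine (G1+G2), G3 in series, giving (9 - s^2)/(s^3 - 5*s^2 + 5*s - 4)
DC gain: substitute s = 0 into T(s) from step 2: T(0) = 9/(-4) = -9/4.

Answer: -9/4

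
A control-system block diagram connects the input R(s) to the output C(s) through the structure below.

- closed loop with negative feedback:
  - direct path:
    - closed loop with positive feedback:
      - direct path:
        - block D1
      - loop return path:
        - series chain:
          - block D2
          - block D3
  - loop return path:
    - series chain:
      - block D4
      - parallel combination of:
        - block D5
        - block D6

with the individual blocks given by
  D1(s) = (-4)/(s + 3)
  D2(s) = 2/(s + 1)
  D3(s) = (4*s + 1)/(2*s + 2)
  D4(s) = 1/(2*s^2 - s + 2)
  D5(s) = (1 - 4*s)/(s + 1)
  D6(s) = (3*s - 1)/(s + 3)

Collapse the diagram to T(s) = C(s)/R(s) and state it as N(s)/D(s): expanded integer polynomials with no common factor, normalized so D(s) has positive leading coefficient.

Answer: (-8*s^5 - 36*s^4 - 44*s^3 - 36*s^2 - 44*s - 24)/(2*s^6 + 15*s^5 + 70*s^4 + 134*s^3 + 82*s^2 + 159*s + 34)

Working:
(1) combine D2, D3 in series: (4*s + 1)/(s^2 + 2*s + 1)
(2) close the feedback loop around D1, (D2*D3): (-4*s^2 - 8*s - 4)/(s^3 + 5*s^2 + 23*s + 7)
(3) add D5, D6 (parallel): (-s^2 - 9*s + 2)/(s^2 + 4*s + 3)
(4) combine D4, (D5+D6) in series: (-s^2 - 9*s + 2)/(2*s^4 + 7*s^3 + 4*s^2 + 5*s + 6)
(5) collapse the loop ([D1/(1-D1*(D2*D3))] forward, (D4*(D5+D6)) return); the result is T(s) itself (integer coefficients, no common factor, positive leading denominator coefficient)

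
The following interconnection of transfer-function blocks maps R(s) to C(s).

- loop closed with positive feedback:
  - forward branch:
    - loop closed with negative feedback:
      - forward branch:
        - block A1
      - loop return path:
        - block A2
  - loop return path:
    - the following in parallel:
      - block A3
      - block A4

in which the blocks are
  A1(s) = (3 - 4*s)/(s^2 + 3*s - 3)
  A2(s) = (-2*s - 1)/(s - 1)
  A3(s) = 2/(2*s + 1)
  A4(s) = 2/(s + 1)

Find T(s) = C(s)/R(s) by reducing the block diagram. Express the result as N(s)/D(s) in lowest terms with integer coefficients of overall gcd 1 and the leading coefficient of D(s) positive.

1. apply the feedback formula to A1, A2: (-4*s^2 + 7*s - 3)/(s^3 + 10*s^2 - 8*s)
2. reduce the parallel group A3, A4: (6*s + 4)/(2*s^2 + 3*s + 1)
3. apply the feedback formula to [A1/(1+A1*A2)], (A3+A4), which is the overall transfer function T(s) = C(s)/R(s) in lowest terms

Final answer: (-8*s^4 + 2*s^3 + 11*s^2 - 2*s - 3)/(2*s^5 + 23*s^4 + 39*s^3 - 40*s^2 - 18*s + 12)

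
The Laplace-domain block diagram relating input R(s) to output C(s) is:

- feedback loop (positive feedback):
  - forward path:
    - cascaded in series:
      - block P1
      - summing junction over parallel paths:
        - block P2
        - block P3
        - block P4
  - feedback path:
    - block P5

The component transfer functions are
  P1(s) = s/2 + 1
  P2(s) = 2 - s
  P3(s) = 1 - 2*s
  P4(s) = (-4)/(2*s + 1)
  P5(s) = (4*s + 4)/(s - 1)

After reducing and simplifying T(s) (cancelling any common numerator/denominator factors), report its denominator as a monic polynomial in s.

Reducing step by step:

Step 1. add P2, P3, P4 (parallel): (-6*s^2 + 3*s - 1)/(2*s + 1)
Step 2. series reduction of P1, (P2+P3+P4): (-6*s^3 - 9*s^2 + 5*s - 2)/(4*s + 2)
Step 3. apply the feedback formula to (P1*(P2+P3+P4)), P5: (-6*s^4 - 3*s^3 + 14*s^2 - 7*s + 2)/(24*s^4 + 60*s^3 + 20*s^2 - 14*s + 6)
T(s) is the step-3 result (common factors already cancelled). Leading coefficient of the denominator: 24. Divide through by 24 for the monic polynomial.

Answer: s^4 + 5*s^3/2 + 5*s^2/6 - 7*s/12 + 1/4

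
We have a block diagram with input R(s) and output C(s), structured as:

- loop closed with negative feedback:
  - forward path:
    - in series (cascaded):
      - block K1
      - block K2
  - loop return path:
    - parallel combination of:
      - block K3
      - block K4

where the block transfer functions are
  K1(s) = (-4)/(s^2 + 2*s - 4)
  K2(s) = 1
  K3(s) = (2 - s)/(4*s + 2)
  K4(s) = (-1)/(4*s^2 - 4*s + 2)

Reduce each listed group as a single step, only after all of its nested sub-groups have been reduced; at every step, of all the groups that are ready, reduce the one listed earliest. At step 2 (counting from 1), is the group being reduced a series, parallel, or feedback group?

Step 1: combine K1, K2 in series
Step 2: combine K3, K4 in parallel
Step 3: collapse the loop ((K1*K2) forward, (K3+K4) return)
So the answer for step 2 is parallel.

Answer: parallel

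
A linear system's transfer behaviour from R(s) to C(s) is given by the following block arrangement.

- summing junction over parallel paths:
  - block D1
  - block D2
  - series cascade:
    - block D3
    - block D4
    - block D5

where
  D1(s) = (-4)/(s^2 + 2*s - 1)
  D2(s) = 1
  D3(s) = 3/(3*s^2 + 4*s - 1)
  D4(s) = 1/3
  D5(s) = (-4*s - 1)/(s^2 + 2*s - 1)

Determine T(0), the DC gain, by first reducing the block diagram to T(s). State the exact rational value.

(1) series reduction of D3, D4, D5; result (-4*s - 1)/(3*s^4 + 10*s^3 + 4*s^2 - 6*s + 1)
(2) combine D1, D2, (D3*D4*D5) in parallel; result (3*s^4 + 10*s^3 - 8*s^2 - 26*s + 4)/(3*s^4 + 10*s^3 + 4*s^2 - 6*s + 1)
DC gain: substitute s = 0 into T(s) from step 2: T(0) = 4/1 = 4.

Answer: 4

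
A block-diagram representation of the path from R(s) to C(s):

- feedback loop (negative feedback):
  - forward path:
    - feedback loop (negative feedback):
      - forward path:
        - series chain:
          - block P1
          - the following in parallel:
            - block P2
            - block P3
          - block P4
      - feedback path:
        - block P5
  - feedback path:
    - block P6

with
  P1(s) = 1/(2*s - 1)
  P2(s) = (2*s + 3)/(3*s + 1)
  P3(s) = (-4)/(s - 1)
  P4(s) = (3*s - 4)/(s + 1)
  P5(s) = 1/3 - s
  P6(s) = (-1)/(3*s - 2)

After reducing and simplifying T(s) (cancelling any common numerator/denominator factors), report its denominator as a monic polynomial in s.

1. add P2, P3 (parallel); result (2*s^2 - 11*s - 7)/(3*s^2 - 2*s - 1)
2. cascade P1, (P2+P3), P4; result (6*s^3 - 41*s^2 + 23*s + 28)/(6*s^4 - s^3 - 7*s^2 + s + 1)
3. apply the feedback formula to (P1*(P2+P3)*P4), P5; result (18*s^3 - 123*s^2 + 69*s + 84)/(126*s^3 - 131*s^2 - 58*s + 31)
4. close the feedback loop around [(P1*(P2+P3)*P4)/(1+(P1*(P2+P3)*P4)*P5)], P6; result (54*s^4 - 405*s^3 + 453*s^2 + 114*s - 168)/(378*s^4 - 663*s^3 + 211*s^2 + 140*s - 146)
Step 4 gives the fully reduced T(s), with no common factor left to cancel. The denominator's leading coefficient is 378, so divide each of its coefficients by 378 to get the monic form.

Hence the answer: s^4 - 221*s^3/126 + 211*s^2/378 + 10*s/27 - 73/189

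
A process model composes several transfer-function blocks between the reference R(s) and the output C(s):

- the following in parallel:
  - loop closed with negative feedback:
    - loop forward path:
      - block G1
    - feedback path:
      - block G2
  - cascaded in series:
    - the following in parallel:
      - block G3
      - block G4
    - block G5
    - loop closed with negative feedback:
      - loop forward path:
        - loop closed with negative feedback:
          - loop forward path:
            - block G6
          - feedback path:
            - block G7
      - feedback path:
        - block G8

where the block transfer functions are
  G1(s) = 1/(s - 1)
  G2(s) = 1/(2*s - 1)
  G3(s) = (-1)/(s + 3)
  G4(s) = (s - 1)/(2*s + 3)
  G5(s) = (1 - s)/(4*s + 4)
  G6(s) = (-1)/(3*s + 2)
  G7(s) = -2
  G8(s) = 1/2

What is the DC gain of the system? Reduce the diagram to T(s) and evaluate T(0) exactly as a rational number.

Reducing step by step:

(1) feedback reduction of G1, G2, giving (2*s - 1)/(2*s^2 - 3*s + 2)
(2) combine G3, G4 in parallel, giving (s^2 - 6)/(2*s^2 + 9*s + 9)
(3) reduce the feedback loop with forward G6 and return G7, giving (-1)/(3*s + 4)
(4) reduce the feedback loop with forward [G6/(1+G6*G7)] and return G8, giving (-2)/(6*s + 7)
(5) series reduction of (G3+G4), G5, [[G6/(1+G6*G7)]/(1+[G6/(1+G6*G7)]*G8)], giving (s^3 - s^2 - 6*s + 6)/(24*s^4 + 160*s^3 + 370*s^2 + 360*s + 126)
(6) sum the parallel branches [G1/(1+G1*G2)], ((G3+G4)*G5*[[G6/(1+G6*G7)]/(1+[G6/(1+G6*G7)]*G8)]), giving (50*s^5 + 291*s^4 + 573*s^3 + 378*s^2 - 138*s - 114)/(48*s^6 + 248*s^5 + 308*s^4 - 70*s^3 - 88*s^2 + 342*s + 252)
The step-6 result is T(s). Setting s = 0: T(0) = -114/252 = -19/42.

Answer: -19/42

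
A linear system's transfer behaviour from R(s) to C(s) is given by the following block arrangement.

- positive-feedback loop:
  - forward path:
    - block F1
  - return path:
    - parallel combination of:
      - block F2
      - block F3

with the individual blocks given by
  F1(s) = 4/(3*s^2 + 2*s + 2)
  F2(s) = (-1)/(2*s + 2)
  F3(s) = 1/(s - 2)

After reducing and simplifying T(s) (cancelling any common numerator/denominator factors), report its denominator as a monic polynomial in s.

Answer: s^4 - s^3/3 - 2*s^2 - 8*s/3 - 4

Working:
1. parallel reduction of F2, F3 gives (s + 4)/(2*s^2 - 2*s - 4)
2. apply the feedback formula to F1, (F2+F3) gives (4*s^2 - 4*s - 8)/(3*s^4 - s^3 - 6*s^2 - 8*s - 12)
No further cancellation is possible in the step-2 result, so that is T(s). Its denominator becomes monic after dividing by the leading coefficient 3.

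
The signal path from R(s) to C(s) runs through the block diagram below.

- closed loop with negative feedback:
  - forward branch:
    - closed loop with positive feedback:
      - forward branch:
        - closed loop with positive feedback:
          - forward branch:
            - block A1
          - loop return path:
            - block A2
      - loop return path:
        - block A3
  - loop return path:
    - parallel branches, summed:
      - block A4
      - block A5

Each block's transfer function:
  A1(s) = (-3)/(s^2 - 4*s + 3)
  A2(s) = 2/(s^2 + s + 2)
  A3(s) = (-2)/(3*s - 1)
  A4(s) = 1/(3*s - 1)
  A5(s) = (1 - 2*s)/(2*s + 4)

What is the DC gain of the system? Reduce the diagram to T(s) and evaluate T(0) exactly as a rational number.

Reducing step by step:

(1) close the feedback loop around A1, A2: (-3*s^2 - 3*s - 6)/(s^4 - 3*s^3 + s^2 - 5*s + 12)
(2) collapse the loop ([A1/(1-A1*A2)] forward, A3 return): (-9*s^3 - 6*s^2 - 15*s + 6)/(3*s^5 - 10*s^4 + 6*s^3 - 22*s^2 + 35*s - 24)
(3) reduce the parallel group A4, A5: (-6*s^2 + 7*s + 3)/(6*s^2 + 10*s - 4)
(4) apply the feedback formula to [[A1/(1-A1*A2)]/(1-[A1/(1-A1*A2)]*A3)], (A4+A5): (-18*s^4 - 48*s^3 - 54*s^2 - 48*s + 24)/(6*s^6 - 8*s^5 - 10*s^4 - 23*s^3 - 12*s^2 + 41*s - 114)
That last expression is T(s); at s = 0 only the constant terms survive, so T(0) = 24/(-114) = -4/19.

Answer: -4/19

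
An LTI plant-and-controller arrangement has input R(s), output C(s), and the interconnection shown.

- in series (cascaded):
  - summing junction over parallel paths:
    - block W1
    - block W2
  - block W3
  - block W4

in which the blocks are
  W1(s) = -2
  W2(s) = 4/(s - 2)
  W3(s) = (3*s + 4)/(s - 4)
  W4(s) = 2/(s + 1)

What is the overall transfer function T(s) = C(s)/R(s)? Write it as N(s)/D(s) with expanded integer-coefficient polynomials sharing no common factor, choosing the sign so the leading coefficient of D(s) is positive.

Answer: (-12*s - 16)/(s^2 - s - 2)

Working:
[1] reduce the parallel group W1, W2 -> (8 - 2*s)/(s - 2)
[2] combine (W1+W2), W3, W4 in series, giving the overall T(s)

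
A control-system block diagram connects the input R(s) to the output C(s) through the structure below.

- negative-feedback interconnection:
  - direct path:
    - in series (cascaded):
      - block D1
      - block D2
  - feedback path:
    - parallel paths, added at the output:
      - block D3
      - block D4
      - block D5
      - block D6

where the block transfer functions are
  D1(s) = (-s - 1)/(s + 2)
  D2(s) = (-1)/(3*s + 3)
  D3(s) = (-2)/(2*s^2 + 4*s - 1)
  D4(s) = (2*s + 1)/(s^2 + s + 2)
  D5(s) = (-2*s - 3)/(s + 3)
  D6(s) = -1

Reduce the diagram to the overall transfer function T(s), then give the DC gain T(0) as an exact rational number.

Answer: 2/13

Working:
Step 1 - reduce the series chain D1, D2 -> 1/(3*s + 6)
Step 2 - combine D3, D4, D5, D6 in parallel -> (-6*s^5 - 26*s^4 - 37*s^3 - 39*s^2 - 41*s - 3)/(2*s^5 + 12*s^4 + 25*s^3 + 28*s^2 + 19*s - 6)
Step 3 - reduce the feedback loop with forward (D1*D2) and return (D3+D4+D5+D6) -> (2*s^5 + 12*s^4 + 25*s^3 + 28*s^2 + 19*s - 6)/(6*s^6 + 42*s^5 + 121*s^4 + 197*s^3 + 186*s^2 + 55*s - 39)
The step-3 result is T(s). Setting s = 0: T(0) = -6/(-39) = 2/13.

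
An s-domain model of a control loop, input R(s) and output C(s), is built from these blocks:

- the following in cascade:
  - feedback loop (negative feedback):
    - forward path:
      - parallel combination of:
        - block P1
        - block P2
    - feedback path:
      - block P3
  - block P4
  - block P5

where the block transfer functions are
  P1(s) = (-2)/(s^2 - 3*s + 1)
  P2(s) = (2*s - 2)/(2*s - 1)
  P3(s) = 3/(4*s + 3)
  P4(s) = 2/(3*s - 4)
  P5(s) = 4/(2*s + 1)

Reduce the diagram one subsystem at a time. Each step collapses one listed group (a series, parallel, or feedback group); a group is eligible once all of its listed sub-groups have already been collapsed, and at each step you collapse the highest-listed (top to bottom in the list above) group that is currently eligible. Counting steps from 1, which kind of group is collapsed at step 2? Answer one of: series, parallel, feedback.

Answer: feedback

Working:
Step 1: reduce the parallel group P1, P2
Step 2: close the feedback loop around (P1+P2), P3
Step 3: reduce the series chain [(P1+P2)/(1+(P1+P2)*P3)], P4, P5
Step 2 collapses a feedback group.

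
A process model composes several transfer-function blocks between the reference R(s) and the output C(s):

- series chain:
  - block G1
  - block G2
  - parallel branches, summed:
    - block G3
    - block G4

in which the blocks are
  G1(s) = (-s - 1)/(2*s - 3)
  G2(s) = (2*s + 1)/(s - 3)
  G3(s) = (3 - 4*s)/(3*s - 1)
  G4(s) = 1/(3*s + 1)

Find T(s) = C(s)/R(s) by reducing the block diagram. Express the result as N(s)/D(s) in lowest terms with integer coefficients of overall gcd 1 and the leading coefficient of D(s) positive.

(1) reduce the parallel group G3, G4 gives (-12*s^2 + 8*s + 2)/(9*s^2 - 1)
(2) reduce the series chain G1, G2, (G3+G4): this yields T(s), and no further normalization is needed

Final answer: (24*s^4 + 20*s^3 - 16*s^2 - 14*s - 2)/(18*s^4 - 81*s^3 + 79*s^2 + 9*s - 9)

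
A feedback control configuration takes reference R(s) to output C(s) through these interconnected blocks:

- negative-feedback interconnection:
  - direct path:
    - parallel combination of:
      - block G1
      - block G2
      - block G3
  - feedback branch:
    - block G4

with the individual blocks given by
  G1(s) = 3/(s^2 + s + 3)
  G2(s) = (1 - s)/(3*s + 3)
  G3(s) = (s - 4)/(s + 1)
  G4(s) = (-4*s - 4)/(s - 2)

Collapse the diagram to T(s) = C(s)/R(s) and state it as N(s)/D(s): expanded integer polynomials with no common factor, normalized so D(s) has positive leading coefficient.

Step 1 - parallel reduction of G1, G2, G3 = (2*s^3 - 9*s^2 + 4*s - 24)/(3*s^3 + 6*s^2 + 12*s + 9)
Step 2 - collapse the loop ((G1+G2+G3) forward, G4 return), giving the overall T(s)

Hence the answer: (-2*s^4 + 13*s^3 - 22*s^2 + 32*s - 48)/(5*s^4 - 28*s^3 - 20*s^2 - 65*s - 78)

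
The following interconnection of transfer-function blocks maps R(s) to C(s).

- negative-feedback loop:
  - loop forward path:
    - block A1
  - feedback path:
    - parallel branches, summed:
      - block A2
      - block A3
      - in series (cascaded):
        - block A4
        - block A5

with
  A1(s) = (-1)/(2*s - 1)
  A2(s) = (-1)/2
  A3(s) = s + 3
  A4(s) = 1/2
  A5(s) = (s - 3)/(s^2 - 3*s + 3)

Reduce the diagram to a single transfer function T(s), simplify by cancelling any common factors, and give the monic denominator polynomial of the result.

Step 1: series reduction of A4, A5 = (s - 3)/(2*s^2 - 6*s + 6)
Step 2: reduce the parallel group A2, A3, (A4*A5) = (2*s^3 - s^2 - 8*s + 12)/(2*s^2 - 6*s + 6)
Step 3: collapse the loop (A1 forward, (A2+A3+(A4*A5)) return) = (-2*s^2 + 6*s - 6)/(2*s^3 - 13*s^2 + 26*s - 18)
No further cancellation is possible in the step-3 result, so that is T(s). Its denominator becomes monic after dividing by the leading coefficient 2.

Final answer: s^3 - 13*s^2/2 + 13*s - 9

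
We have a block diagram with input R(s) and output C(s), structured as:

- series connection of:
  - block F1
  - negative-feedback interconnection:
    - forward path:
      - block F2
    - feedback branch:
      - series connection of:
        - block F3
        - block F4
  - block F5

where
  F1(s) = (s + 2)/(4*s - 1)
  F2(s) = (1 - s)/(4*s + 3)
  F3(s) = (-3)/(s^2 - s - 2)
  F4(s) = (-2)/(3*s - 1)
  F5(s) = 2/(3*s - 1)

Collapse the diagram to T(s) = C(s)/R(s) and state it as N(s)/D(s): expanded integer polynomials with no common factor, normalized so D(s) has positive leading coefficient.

1. reduce the series chain F3, F4: 6/(3*s^3 - 4*s^2 - 5*s + 2)
2. apply the feedback formula to F2, (F3*F4): (-3*s^4 + 7*s^3 + s^2 - 7*s + 2)/(12*s^4 - 7*s^3 - 32*s^2 - 13*s + 12)
3. series reduction of F1, [F2/(1+F2*(F3*F4))], F5 - this is the overall T(s), already in the required normalized form

Therefore the answer is (-2*s^4 + 10*s^2 - 8)/(48*s^5 - 40*s^4 - 121*s^3 - 20*s^2 + 61*s - 12).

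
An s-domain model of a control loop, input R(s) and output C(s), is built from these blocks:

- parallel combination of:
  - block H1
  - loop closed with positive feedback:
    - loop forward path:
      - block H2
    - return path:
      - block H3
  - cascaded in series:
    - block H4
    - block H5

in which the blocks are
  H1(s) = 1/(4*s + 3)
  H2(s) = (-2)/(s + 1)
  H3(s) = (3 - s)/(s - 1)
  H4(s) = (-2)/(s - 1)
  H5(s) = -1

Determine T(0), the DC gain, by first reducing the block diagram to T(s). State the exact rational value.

Step 1 - feedback reduction of H2, H3, giving (2 - 2*s)/(s^2 - 2*s + 5)
Step 2 - cascade H4, H5, giving 2/(s - 1)
Step 3 - combine H1, [H2/(1-H2*H3)], (H4*H5) in parallel, giving (s^3 - 3*s^2 + 39*s + 19)/(4*s^4 - 9*s^3 + 19*s^2 + s - 15)
Step 3 gives the overall T(s). Then T(0) = 19/(-15) = -19/15.

Therefore the answer is -19/15.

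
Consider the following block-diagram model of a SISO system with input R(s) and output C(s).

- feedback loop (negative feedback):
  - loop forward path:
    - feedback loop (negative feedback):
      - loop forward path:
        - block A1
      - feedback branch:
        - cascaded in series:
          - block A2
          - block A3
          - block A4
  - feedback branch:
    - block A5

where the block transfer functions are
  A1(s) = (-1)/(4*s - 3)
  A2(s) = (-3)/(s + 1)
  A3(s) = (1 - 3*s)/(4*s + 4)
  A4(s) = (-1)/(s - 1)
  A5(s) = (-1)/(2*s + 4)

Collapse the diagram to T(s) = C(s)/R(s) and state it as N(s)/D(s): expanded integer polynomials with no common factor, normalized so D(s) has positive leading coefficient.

The answer is (-4*s^4 - 12*s^3 - 4*s^2 + 12*s + 8)/(16*s^5 + 36*s^4 - 18*s^3 - 49*s^2 + 17*s + 16).

Reasoning:
Step 1: multiply A2, A3, A4 (series): (3 - 9*s)/(4*s^3 + 4*s^2 - 4*s - 4)
Step 2: collapse the loop (A1 forward, (A2*A3*A4) return): (-4*s^3 - 4*s^2 + 4*s + 4)/(16*s^4 + 4*s^3 - 28*s^2 + 5*s + 9)
Step 3: reduce the feedback loop with forward [A1/(1+A1*(A2*A3*A4))] and return A5 - this is the overall T(s), already in the required normalized form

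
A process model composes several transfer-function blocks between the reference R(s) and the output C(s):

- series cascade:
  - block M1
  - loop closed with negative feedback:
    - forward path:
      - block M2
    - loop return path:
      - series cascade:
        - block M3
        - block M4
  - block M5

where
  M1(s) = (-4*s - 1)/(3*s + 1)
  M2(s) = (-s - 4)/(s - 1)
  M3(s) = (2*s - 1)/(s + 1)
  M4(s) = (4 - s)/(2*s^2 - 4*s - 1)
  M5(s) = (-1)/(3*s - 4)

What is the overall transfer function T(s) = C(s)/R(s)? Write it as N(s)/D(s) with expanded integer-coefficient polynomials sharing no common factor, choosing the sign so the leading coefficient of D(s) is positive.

The answer is (-8*s^5 - 26*s^4 + 46*s^3 + 97*s^2 + 37*s + 4)/(18*s^6 - 36*s^5 - 26*s^4 - 208*s^3 + 421*s^2 - 41*s - 68).

Reasoning:
Step 1 - series reduction of M3, M4: (-2*s^2 + 9*s - 4)/(2*s^3 - 2*s^2 - 5*s - 1)
Step 2 - close the feedback loop around M2, (M3*M4): (-2*s^4 - 6*s^3 + 13*s^2 + 21*s + 4)/(2*s^4 - 2*s^3 - 4*s^2 - 28*s + 17)
Step 3 - combine M1, [M2/(1+M2*(M3*M4))], M5 in series, giving the overall T(s)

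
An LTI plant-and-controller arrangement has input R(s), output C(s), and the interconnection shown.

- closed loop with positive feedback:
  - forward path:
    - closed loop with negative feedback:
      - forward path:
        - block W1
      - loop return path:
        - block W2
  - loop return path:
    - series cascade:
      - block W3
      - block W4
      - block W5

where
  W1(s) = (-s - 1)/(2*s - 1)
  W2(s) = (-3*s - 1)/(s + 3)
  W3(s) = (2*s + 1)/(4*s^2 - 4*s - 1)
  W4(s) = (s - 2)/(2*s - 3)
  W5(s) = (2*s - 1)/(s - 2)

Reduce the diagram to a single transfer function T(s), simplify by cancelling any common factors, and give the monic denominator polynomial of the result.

Answer: s^5 - 3*s^4/5 - 13*s^3/4 + 39*s^2/10 + 3*s/40 - 9/40

Working:
1. close the feedback loop around W1, W2 -> (-s^2 - 4*s - 3)/(5*s^2 + 9*s - 2)
2. combine W3, W4, W5 in series -> (4*s^2 - 1)/(8*s^3 - 20*s^2 + 10*s + 3)
3. feedback reduction of [W1/(1+W1*W2)], (W3*W4*W5) -> (-8*s^5 - 12*s^4 + 46*s^3 + 17*s^2 - 42*s - 9)/(40*s^5 - 24*s^4 - 130*s^3 + 156*s^2 + 3*s - 9)
That last expression is T(s), already simplified. Scaling its denominator by 1/40 (the reciprocal of the leading coefficient) yields the monic denominator.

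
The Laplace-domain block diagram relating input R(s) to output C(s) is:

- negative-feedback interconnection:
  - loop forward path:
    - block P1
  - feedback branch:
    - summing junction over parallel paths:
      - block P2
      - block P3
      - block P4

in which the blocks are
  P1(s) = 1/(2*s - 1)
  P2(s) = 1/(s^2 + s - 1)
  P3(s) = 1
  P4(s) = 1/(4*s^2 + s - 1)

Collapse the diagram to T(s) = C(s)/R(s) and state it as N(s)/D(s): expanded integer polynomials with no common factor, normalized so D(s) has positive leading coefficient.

Reducing step by step:

(1) parallel reduction of P2, P3, P4 gives (4*s^4 + 5*s^3 + s^2 - 1)/(4*s^4 + 5*s^3 - 4*s^2 - 2*s + 1)
(2) collapse the loop (P1 forward, (P2+P3+P4) return), which is the overall transfer function T(s) = C(s)/R(s) in lowest terms

Answer: (4*s^4 + 5*s^3 - 4*s^2 - 2*s + 1)/(8*s^5 + 10*s^4 - 8*s^3 + s^2 + 4*s - 2)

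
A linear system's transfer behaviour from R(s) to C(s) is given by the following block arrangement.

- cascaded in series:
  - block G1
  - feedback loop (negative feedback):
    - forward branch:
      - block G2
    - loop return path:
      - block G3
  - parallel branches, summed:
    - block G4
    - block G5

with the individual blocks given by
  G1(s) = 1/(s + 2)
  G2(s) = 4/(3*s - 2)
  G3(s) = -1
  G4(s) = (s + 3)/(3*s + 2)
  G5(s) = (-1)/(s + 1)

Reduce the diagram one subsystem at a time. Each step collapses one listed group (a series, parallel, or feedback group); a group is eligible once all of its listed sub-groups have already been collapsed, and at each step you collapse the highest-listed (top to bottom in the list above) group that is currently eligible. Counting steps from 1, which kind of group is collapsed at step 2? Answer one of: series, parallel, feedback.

[1] apply the feedback formula to G2, G3
[2] combine G4, G5 in parallel
[3] series reduction of G1, [G2/(1+G2*G3)], (G4+G5)
At step 2 the group reduced is parallel.

Final answer: parallel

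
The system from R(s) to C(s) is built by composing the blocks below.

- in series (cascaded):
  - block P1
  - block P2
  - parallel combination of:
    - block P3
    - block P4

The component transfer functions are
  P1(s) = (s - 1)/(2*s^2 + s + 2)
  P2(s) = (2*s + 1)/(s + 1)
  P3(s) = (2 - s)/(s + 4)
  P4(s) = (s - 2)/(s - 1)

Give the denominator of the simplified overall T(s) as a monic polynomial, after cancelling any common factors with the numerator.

1. combine P3, P4 in parallel = (5*s - 10)/(s^2 + 3*s - 4)
2. reduce the series chain P1, P2, (P3+P4) = (10*s^2 - 15*s - 10)/(2*s^4 + 11*s^3 + 15*s^2 + 14*s + 8)
Step 2 gives the fully reduced T(s), with no common factor left to cancel. The denominator's leading coefficient is 2, so divide each of its coefficients by 2 to get the monic form.

Answer: s^4 + 11*s^3/2 + 15*s^2/2 + 7*s + 4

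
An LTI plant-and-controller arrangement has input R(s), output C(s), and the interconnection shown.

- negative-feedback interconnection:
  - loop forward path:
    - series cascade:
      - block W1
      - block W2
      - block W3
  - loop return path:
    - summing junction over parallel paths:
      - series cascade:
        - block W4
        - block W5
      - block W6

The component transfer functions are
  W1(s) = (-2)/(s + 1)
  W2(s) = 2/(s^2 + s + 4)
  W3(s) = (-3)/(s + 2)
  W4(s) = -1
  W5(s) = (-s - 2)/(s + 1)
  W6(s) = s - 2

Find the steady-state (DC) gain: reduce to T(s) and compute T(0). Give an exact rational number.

Step 1. multiply W1, W2, W3 (series), giving 12/(s^4 + 4*s^3 + 9*s^2 + 14*s + 8)
Step 2. series reduction of W4, W5, giving (s + 2)/(s + 1)
Step 3. combine (W4*W5), W6 in parallel, giving s^2/(s + 1)
Step 4. close the feedback loop around (W1*W2*W3), ((W4*W5)+W6), giving (12*s + 12)/(s^5 + 5*s^4 + 13*s^3 + 35*s^2 + 22*s + 8)
The step-4 result is T(s). Setting s = 0: T(0) = 12/8 = 3/2.

Therefore the answer is 3/2.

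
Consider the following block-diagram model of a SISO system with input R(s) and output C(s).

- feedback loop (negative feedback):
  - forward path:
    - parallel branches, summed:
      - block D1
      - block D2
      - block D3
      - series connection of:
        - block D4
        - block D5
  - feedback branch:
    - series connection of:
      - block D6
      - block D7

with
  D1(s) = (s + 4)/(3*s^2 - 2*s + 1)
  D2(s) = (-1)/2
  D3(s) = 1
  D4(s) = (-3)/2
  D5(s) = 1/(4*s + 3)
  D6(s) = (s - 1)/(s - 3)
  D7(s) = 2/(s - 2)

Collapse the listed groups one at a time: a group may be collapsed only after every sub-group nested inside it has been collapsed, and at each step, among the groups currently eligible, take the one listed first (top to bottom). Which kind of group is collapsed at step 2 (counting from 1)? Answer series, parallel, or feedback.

1. cascade D4, D5
2. combine D1, D2, D3, (D4*D5) in parallel
3. combine D6, D7 in series
4. close the feedback loop around (D1+D2+D3+(D4*D5)), (D6*D7)
At step 2 the group reduced is parallel.

Therefore the answer is parallel.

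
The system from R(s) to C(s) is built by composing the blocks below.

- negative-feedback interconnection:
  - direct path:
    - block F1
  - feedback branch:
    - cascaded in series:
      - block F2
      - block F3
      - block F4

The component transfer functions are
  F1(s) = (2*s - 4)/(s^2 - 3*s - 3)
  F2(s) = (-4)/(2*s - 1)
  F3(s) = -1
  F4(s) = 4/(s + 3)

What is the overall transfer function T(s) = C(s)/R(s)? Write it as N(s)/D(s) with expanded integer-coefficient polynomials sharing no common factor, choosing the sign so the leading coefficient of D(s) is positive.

(1) multiply F2, F3, F4 (series) -> 16/(2*s^2 + 5*s - 3)
(2) close the feedback loop around F1, (F2*F3*F4), giving the overall T(s)

Answer: (4*s^3 + 2*s^2 - 26*s + 12)/(2*s^4 - s^3 - 24*s^2 + 26*s - 55)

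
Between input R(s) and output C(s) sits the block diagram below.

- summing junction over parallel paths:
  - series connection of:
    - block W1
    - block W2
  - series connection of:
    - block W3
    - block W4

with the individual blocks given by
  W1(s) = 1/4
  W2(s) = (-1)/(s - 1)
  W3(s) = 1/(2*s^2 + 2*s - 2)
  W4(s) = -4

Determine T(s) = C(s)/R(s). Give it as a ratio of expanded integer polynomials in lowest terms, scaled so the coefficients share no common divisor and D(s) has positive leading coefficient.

First reduce the diagram to T(s).

(1) cascade W1, W2; result (-1)/(4*s - 4)
(2) series reduction of W3, W4; result (-2)/(s^2 + s - 1)
(3) parallel reduction of (W1*W2), (W3*W4) - this is the overall T(s), already in the required normalized form

Answer: (-s^2 - 9*s + 9)/(4*s^3 - 8*s + 4)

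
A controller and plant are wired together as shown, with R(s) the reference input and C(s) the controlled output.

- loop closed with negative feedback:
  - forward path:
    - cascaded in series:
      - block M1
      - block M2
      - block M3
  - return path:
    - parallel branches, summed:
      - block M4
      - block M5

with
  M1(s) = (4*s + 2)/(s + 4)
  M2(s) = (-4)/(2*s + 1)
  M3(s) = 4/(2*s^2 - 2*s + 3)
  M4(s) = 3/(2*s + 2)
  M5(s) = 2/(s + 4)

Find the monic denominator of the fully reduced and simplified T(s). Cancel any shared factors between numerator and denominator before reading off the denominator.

Step 1: series reduction of M1, M2, M3 -> (-32)/(2*s^3 + 6*s^2 - 5*s + 12)
Step 2: sum the parallel branches M4, M5 -> (7*s + 16)/(2*s^2 + 10*s + 8)
Step 3: collapse the loop ((M1*M2*M3) forward, (M4+M5) return) -> (-32*s^2 - 160*s - 128)/(2*s^5 + 16*s^4 + 33*s^3 + 11*s^2 - 72*s - 208)
The result of step 3 is T(s) in lowest terms. Its denominator has leading coefficient 2; dividing the denominator through by 2 makes it monic.

Therefore the answer is s^5 + 8*s^4 + 33*s^3/2 + 11*s^2/2 - 36*s - 104.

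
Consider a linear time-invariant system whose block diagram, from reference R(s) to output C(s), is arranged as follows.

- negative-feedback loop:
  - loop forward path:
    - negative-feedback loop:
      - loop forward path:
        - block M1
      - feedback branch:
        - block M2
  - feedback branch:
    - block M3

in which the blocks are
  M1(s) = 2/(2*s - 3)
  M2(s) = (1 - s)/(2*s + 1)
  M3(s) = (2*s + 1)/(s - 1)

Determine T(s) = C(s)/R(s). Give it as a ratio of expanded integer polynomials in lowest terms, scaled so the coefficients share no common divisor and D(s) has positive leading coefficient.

Reducing step by step:

Step 1: close the feedback loop around M1, M2; result (4*s + 2)/(4*s^2 - 6*s - 1)
Step 2: feedback reduction of [M1/(1+M1*M2)], M3: this yields T(s), and no further normalization is needed

Answer: (4*s^2 - 2*s - 2)/(4*s^3 - 2*s^2 + 13*s + 3)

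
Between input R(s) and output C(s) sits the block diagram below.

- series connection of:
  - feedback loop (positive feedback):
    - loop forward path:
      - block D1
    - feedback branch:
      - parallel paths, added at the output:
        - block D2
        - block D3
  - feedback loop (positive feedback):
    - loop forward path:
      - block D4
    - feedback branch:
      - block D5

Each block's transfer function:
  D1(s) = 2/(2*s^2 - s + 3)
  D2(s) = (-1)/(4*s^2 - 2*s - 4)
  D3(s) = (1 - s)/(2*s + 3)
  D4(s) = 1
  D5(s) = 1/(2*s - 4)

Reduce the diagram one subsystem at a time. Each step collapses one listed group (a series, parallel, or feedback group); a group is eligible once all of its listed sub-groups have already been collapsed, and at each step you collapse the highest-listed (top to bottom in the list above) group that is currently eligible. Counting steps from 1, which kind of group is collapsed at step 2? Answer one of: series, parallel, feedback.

[1] combine D2, D3 in parallel
[2] feedback reduction of D1, (D2+D3)
[3] apply the feedback formula to D4, D5
[4] multiply [D1/(1-D1*(D2+D3))], [D4/(1-D4*D5)] (series)
So the answer for step 2 is feedback.

Answer: feedback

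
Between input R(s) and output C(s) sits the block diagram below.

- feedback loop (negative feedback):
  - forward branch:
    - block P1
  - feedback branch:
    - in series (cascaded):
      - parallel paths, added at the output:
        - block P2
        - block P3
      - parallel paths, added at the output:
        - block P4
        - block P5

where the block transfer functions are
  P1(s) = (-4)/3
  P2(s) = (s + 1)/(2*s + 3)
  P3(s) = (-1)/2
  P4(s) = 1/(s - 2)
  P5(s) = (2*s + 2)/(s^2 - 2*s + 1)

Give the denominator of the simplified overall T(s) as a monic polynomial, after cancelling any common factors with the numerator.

Step 1: reduce the parallel group P2, P3 gives (-1)/(4*s + 6)
Step 2: sum the parallel branches P4, P5 gives (3*s^2 - 4*s - 3)/(s^3 - 4*s^2 + 5*s - 2)
Step 3: combine (P2+P3), (P4+P5) in series gives (-3*s^2 + 4*s + 3)/(4*s^4 - 10*s^3 - 4*s^2 + 22*s - 12)
Step 4: collapse the loop (P1 forward, ((P2+P3)*(P4+P5)) return) gives (-8*s^4 + 20*s^3 + 8*s^2 - 44*s + 24)/(6*s^4 - 15*s^3 + 25*s - 24)
That last expression is T(s), already simplified. Scaling its denominator by 1/6 (the reciprocal of the leading coefficient) yields the monic denominator.

Final answer: s^4 - 5*s^3/2 + 25*s/6 - 4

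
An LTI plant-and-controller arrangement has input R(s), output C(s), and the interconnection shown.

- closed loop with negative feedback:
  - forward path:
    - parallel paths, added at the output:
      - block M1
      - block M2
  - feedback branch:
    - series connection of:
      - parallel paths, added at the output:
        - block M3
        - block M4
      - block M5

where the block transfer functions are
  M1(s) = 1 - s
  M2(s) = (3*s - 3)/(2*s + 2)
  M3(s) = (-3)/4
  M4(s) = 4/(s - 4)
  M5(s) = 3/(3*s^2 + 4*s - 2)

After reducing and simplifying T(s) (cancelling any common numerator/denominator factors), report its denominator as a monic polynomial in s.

First reduce the diagram to T(s).

Step 1: combine M1, M2 in parallel; result (-2*s^2 + 3*s - 1)/(2*s + 2)
Step 2: combine M3, M4 in parallel; result (28 - 3*s)/(4*s - 16)
Step 3: cascade (M3+M4), M5; result (84 - 9*s)/(12*s^3 - 32*s^2 - 72*s + 32)
Step 4: reduce the feedback loop with forward (M1+M2) and return ((M3+M4)*M5); result (-24*s^5 + 100*s^4 + 36*s^3 - 248*s^2 + 168*s - 32)/(24*s^4 - 22*s^3 - 403*s^2 + 181*s - 20)
The result of step 4 is T(s) in lowest terms. Its denominator has leading coefficient 24; dividing the denominator through by 24 makes it monic.

Answer: s^4 - 11*s^3/12 - 403*s^2/24 + 181*s/24 - 5/6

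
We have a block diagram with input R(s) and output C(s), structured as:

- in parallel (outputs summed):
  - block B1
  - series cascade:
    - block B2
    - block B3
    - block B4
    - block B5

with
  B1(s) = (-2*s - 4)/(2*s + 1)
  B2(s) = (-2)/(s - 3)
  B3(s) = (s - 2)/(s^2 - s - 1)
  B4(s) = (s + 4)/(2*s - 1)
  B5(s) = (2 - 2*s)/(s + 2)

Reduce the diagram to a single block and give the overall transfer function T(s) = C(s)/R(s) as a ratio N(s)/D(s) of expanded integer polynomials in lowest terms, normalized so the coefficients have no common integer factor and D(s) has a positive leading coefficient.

Step 1 - cascade B2, B3, B4, B5, giving (4*s^3 + 4*s^2 - 40*s + 32)/(2*s^5 - 5*s^4 - 10*s^3 + 20*s^2 + 5*s - 6)
Step 2 - reduce the parallel group B1, (B2*B3*B4*B5), which is the overall transfer function T(s) = C(s)/R(s) in lowest terms

Therefore the answer is (-4*s^6 + 2*s^5 + 48*s^4 + 12*s^3 - 166*s^2 + 16*s + 56)/(4*s^6 - 8*s^5 - 25*s^4 + 30*s^3 + 30*s^2 - 7*s - 6).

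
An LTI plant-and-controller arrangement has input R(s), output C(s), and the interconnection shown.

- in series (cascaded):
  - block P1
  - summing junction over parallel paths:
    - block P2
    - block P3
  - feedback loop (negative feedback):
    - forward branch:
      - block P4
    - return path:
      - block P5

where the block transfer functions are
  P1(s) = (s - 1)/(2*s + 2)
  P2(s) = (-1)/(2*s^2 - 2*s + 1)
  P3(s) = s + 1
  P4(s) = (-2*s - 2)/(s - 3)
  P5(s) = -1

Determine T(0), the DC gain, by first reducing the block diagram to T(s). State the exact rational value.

Step 1 - sum the parallel branches P2, P3 -> (2*s^3 - s)/(2*s^2 - 2*s + 1)
Step 2 - collapse the loop (P4 forward, P5 return) -> (-2*s - 2)/(3*s - 1)
Step 3 - reduce the series chain P1, (P2+P3), [P4/(1+P4*P5)] -> (-2*s^4 + 2*s^3 + s^2 - s)/(6*s^3 - 8*s^2 + 5*s - 1)
DC gain: substitute s = 0 into T(s) from step 3: T(0) = 0/(-1) = 0.

Final answer: 0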